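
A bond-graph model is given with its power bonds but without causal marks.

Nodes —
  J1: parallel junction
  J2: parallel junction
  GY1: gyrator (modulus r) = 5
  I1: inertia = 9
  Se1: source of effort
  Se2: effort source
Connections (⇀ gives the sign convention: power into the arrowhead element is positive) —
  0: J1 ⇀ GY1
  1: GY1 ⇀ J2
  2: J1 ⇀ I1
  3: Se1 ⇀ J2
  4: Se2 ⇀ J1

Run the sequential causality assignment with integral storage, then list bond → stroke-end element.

#3 →J2  (source Se1 imposes e)
#4 →J1  (Se2 fixes effort; stroke away)
#0 →GY1  (common-e at J1 fixed by 4)
#2 →I1  (common-e at J1 fixed by 4)
#1 →GY1  (J2 effort already set via bond 3)

#0 stroke at GY1
#1 stroke at GY1
#2 stroke at I1
#3 stroke at J2
#4 stroke at J1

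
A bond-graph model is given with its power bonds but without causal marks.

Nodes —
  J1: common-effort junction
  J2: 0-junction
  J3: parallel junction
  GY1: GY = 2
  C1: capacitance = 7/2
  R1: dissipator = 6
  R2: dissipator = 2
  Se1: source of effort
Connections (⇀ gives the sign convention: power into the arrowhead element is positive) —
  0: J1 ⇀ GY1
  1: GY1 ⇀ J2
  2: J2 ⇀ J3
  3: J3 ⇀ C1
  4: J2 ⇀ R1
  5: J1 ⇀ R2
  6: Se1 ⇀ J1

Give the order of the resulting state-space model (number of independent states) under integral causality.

1  (C1 all integral)

bond 6 stroke at J1  (Se1: effort source, stroke at far end)
bond 0 stroke at GY1  (J1 effort already set via bond 6)
bond 5 stroke at R2  (0-jn J1 has e-setter on 6)
bond 1 stroke at GY1  (through GY1, causality inverts; strokes same side of GY1)
bond 3 stroke at J3  (C1 integral (e out))
bond 2 stroke at J2  (common-e at J3 fixed by 3)
bond 4 stroke at R1  (J2 effort already set via bond 2)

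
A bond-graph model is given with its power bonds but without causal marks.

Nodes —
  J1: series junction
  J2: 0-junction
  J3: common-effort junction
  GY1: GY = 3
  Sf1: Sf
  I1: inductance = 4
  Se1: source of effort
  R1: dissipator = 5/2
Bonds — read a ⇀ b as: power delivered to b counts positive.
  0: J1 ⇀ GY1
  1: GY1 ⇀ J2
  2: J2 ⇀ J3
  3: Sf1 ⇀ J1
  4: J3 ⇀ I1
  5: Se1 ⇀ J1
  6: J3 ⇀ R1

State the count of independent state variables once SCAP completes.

1  (I1 all integral)

#3 |Sf1  (Sf1: flow source, stroke at near end)
#5 |J1  (Se1 fixes effort; stroke away)
#0 |J1  (J1: bond 3 brought flow, rest push out)
#1 |J2  (through GY1, causality inverts; strokes same side of GY1)
#2 |J3  (common-e at J2 fixed by 1)
#4 |I1  (common-e at J3 fixed by 2)
#6 |R1  (0-jn J3 has e-setter on 2)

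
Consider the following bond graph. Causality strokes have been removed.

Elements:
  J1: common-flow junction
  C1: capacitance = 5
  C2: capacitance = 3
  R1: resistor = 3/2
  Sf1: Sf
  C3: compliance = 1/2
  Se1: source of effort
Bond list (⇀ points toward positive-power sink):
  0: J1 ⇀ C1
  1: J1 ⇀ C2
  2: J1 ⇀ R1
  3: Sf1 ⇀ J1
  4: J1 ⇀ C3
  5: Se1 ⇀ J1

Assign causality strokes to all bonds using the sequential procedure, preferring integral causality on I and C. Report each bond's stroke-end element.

b0 stroke at J1
b1 stroke at J1
b2 stroke at J1
b3 stroke at Sf1
b4 stroke at J1
b5 stroke at J1

β3 stroke at Sf1  (source Sf1 imposes f)
β5 stroke at J1  (Se1 (Se) sets effort on bond)
β0 stroke at J1  (common-f at J1 fixed by 3)
β1 stroke at J1  (1-jn J1 has f-setter on 3)
β2 stroke at J1  (J1: bond 3 brought flow, rest push out)
β4 stroke at J1  (J1 flow already set via bond 3)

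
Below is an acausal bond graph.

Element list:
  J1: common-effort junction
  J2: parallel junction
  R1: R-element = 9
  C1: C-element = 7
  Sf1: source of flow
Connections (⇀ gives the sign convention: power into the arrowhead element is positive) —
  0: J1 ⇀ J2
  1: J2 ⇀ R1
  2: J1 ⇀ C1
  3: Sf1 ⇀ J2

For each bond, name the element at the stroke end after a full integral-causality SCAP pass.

bond 3 stroke→Sf1  (Sf1 (Sf) sets flow on bond)
bond 2 stroke→J1  (C1 outputs effort q/C1)
bond 0 stroke→J2  (J1 effort already set via bond 2)
bond 1 stroke→R1  (J2: bond 0 brought effort, rest push out)

bond 0 |J2
bond 1 |R1
bond 2 |J1
bond 3 |Sf1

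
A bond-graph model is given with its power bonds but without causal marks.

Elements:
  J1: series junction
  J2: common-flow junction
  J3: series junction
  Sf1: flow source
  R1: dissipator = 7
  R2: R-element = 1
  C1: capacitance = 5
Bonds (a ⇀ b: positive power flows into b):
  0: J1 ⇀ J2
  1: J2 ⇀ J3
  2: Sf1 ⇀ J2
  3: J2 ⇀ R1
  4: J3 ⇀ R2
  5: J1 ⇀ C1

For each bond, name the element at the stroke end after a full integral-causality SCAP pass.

bond 2 stroke at Sf1  (Sf1 fixes flow; stroke at Sf1)
bond 0 stroke at J2  (common-f at J2 fixed by 2)
bond 1 stroke at J2  (common-f at J2 fixed by 2)
bond 3 stroke at J2  (J2 flow already set via bond 2)
bond 4 stroke at J3  (1-jn J3 has f-setter on 1)
bond 5 stroke at J1  (1-jn J1 has f-setter on 0)

b0 stroke at J2
b1 stroke at J2
b2 stroke at Sf1
b3 stroke at J2
b4 stroke at J3
b5 stroke at J1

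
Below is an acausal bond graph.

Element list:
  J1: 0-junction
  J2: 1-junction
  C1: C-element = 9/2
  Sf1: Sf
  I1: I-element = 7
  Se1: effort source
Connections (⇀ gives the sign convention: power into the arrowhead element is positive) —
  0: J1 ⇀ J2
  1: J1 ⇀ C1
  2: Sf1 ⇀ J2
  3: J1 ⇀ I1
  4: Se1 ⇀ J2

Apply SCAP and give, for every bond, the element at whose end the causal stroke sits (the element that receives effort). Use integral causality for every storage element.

b2 stroke at Sf1  (Sf1 fixes flow; stroke at Sf1)
b4 stroke at J2  (source Se1 imposes e)
b0 stroke at J2  (1-jn J2 has f-setter on 2)
b1 stroke at J1  (C1 outputs effort q/C1)
b3 stroke at I1  (J1 effort already set via bond 1)

b0 →J2
b1 →J1
b2 →Sf1
b3 →I1
b4 →J2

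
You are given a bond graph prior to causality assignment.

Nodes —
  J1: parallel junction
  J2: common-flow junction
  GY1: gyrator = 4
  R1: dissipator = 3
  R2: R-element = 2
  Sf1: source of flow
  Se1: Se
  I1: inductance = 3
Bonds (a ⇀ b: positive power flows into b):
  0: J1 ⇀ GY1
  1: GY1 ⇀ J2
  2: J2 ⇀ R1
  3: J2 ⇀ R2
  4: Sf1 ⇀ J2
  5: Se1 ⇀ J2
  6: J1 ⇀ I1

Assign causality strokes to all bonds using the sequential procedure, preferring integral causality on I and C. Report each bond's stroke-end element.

bond 4 |Sf1  (Sf1 (Sf) sets flow on bond)
bond 5 |J2  (Se1: effort source, stroke at far end)
bond 1 |J2  (common-f at J2 fixed by 4)
bond 2 |J2  (common-f at J2 fixed by 4)
bond 3 |J2  (J2 flow already set via bond 4)
bond 0 |J1  (GY1: gyrator matches bond 1)
bond 6 |I1  (common-e at J1 fixed by 0)

bond 0 →J1
bond 1 →J2
bond 2 →J2
bond 3 →J2
bond 4 →Sf1
bond 5 →J2
bond 6 →I1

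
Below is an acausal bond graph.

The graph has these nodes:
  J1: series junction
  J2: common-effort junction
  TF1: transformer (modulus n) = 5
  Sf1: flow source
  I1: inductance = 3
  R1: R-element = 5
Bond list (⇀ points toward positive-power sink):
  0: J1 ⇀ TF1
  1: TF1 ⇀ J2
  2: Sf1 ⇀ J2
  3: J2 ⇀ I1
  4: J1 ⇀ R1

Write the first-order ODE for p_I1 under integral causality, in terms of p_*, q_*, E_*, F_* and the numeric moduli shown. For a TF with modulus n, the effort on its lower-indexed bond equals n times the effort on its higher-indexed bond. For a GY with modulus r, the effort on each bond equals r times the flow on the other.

#2 stroke→Sf1  (Sf1 fixes flow; stroke at Sf1)
#3 stroke→I1  (prefer integral on I1)
#1 stroke→J2  (only one effort-in slot at J2)
#0 stroke→TF1  (through TF1, causality passes straight; one stroke at TF1)
#4 stroke→J1  (J1 flow already set via bond 0)

dp_I1/dt = F_Sf1/5 - p_I1/15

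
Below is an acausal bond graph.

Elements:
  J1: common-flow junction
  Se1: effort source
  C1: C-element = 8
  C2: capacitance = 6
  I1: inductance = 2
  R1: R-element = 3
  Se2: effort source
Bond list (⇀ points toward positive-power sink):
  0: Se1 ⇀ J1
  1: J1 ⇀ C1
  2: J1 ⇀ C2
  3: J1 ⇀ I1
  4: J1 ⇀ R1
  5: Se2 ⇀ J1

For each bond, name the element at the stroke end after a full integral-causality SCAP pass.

bond 0 stroke at J1
bond 1 stroke at J1
bond 2 stroke at J1
bond 3 stroke at I1
bond 4 stroke at J1
bond 5 stroke at J1

#0 stroke at J1  (Se1 fixes effort; stroke away)
#5 stroke at J1  (Se2 (Se) sets effort on bond)
#1 stroke at J1  (C1: C, integral causality)
#2 stroke at J1  (C2: C, integral causality)
#3 stroke at I1  (I1 outputs flow p/I1)
#4 stroke at J1  (J1 flow already set via bond 3)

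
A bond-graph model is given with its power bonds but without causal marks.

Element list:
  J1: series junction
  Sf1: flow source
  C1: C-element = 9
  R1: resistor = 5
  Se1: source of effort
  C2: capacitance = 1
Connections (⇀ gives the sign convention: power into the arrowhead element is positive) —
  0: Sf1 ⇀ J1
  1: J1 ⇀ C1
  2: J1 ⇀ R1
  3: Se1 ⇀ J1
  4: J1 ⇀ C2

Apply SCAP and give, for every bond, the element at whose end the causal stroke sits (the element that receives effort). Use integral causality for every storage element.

bond 0 →Sf1
bond 1 →J1
bond 2 →J1
bond 3 →J1
bond 4 →J1

bond 0 →Sf1  (Sf1 fixes flow; stroke at Sf1)
bond 3 →J1  (source Se1 imposes e)
bond 1 →J1  (J1: bond 0 brought flow, rest push out)
bond 2 →J1  (J1: bond 0 brought flow, rest push out)
bond 4 →J1  (1-jn J1 has f-setter on 0)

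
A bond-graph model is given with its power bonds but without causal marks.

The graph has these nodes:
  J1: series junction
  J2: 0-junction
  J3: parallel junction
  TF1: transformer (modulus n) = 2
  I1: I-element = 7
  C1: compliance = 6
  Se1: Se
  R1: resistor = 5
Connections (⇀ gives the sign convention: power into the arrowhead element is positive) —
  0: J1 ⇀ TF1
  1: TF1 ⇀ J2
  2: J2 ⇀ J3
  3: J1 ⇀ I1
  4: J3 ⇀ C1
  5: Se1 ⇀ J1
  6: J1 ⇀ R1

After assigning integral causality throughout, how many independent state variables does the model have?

b5 |J1  (Se1: effort source, stroke at far end)
b3 |I1  (I1 integral (f out))
b0 |J1  (1-jn J1 has f-setter on 3)
b6 |J1  (J1 flow already set via bond 3)
b1 |TF1  (TF TF1: opposite of bond 0)
b2 |J2  (only one effort-in slot at J2)
b4 |J3  (only one effort-in slot at J3)

2  (C1, I1 all integral)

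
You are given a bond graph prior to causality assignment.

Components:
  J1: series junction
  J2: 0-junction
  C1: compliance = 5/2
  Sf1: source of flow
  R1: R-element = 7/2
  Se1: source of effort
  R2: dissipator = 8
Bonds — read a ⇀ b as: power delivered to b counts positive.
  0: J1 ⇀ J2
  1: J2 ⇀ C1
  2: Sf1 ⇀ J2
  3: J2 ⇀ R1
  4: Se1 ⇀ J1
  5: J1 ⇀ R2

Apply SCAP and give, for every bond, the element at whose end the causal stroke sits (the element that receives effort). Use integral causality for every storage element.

bond 2 |Sf1  (source Sf1 imposes f)
bond 4 |J1  (source Se1 imposes e)
bond 1 |J2  (C1 integral (e out))
bond 0 |J1  (J2 effort already set via bond 1)
bond 3 |R1  (common-e at J2 fixed by 1)
bond 5 |R2  (only one flow-in slot at J1)

b0 →J1
b1 →J2
b2 →Sf1
b3 →R1
b4 →J1
b5 →R2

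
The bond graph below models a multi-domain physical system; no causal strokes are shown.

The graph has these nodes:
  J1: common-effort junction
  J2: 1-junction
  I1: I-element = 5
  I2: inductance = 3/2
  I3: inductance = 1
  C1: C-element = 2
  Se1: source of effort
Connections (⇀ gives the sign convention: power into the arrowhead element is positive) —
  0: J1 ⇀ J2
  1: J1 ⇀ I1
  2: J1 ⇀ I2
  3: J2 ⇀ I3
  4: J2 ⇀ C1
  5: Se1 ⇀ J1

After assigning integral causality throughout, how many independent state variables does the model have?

4  (C1, I1, I2, I3 all integral)

#5 stroke at J1  (Se1: effort source, stroke at far end)
#0 stroke at J2  (0-jn J1 has e-setter on 5)
#1 stroke at I1  (J1 effort already set via bond 5)
#2 stroke at I2  (J1 effort already set via bond 5)
#3 stroke at I3  (I3: I, integral causality)
#4 stroke at J2  (J2 flow already set via bond 3)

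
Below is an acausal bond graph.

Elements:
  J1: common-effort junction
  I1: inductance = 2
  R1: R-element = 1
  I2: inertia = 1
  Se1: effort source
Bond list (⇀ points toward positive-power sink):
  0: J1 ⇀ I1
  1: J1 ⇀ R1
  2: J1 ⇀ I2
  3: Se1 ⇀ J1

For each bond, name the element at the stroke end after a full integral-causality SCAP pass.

b0 →I1
b1 →R1
b2 →I2
b3 →J1

#3 |J1  (source Se1 imposes e)
#0 |I1  (J1 effort already set via bond 3)
#1 |R1  (0-jn J1 has e-setter on 3)
#2 |I2  (0-jn J1 has e-setter on 3)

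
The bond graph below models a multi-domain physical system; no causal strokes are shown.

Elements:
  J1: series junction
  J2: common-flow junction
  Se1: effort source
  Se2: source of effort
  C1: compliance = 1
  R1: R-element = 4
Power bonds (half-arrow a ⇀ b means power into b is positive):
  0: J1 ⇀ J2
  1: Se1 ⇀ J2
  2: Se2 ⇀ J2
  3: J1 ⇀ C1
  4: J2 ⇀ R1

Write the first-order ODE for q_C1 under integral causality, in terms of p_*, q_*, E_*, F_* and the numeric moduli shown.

dq_C1/dt = E_Se1/4 + E_Se2/4 - q_C1/4

bond 1 stroke at J2  (Se1: effort source, stroke at far end)
bond 2 stroke at J2  (Se2: effort source, stroke at far end)
bond 3 stroke at J1  (C1 integral (e out))
bond 0 stroke at J2  (only one flow-in slot at J1)
bond 4 stroke at R1  (closing 1-jn rule on J2)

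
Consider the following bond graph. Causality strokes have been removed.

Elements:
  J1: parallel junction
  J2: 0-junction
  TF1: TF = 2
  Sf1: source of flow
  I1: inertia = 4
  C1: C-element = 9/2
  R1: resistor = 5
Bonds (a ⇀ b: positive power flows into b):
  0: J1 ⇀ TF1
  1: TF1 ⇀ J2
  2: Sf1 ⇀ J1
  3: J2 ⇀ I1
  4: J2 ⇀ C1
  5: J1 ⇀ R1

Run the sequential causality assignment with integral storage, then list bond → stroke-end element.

b0 stroke at J1
b1 stroke at TF1
b2 stroke at Sf1
b3 stroke at I1
b4 stroke at J2
b5 stroke at R1

β2 stroke at Sf1  (Sf1 (Sf) sets flow on bond)
β3 stroke at I1  (I1: I, integral causality)
β4 stroke at J2  (C1 integral (e out))
β1 stroke at TF1  (J2: bond 4 brought effort, rest push out)
β0 stroke at J1  (through TF1, causality passes straight; one stroke at TF1)
β5 stroke at R1  (common-e at J1 fixed by 0)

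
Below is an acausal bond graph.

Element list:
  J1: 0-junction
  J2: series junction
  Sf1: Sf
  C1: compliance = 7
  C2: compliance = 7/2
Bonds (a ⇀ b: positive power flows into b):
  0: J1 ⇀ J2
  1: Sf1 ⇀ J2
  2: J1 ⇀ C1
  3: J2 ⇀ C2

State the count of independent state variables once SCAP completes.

2  (C1, C2 all integral)

#1 →Sf1  (Sf1: flow source, stroke at near end)
#0 →J2  (J2 flow already set via bond 1)
#3 →J2  (J2: bond 1 brought flow, rest push out)
#2 →J1  (J1 needs exactly one e-in)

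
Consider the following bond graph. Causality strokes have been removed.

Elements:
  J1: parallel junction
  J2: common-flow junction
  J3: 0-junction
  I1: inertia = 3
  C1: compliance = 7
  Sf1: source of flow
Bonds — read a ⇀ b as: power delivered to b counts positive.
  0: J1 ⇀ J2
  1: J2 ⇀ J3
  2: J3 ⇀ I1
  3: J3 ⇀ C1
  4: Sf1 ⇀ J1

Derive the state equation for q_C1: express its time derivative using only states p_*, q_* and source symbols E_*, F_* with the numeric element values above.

b4 |Sf1  (Sf1 (Sf) sets flow on bond)
b0 |J1  (J1 needs exactly one e-in)
b1 |J2  (1-jn J2 has f-setter on 0)
b2 |I1  (prefer integral on I1)
b3 |J3  (closing 0-jn rule on J3)

dq_C1/dt = F_Sf1 - p_I1/3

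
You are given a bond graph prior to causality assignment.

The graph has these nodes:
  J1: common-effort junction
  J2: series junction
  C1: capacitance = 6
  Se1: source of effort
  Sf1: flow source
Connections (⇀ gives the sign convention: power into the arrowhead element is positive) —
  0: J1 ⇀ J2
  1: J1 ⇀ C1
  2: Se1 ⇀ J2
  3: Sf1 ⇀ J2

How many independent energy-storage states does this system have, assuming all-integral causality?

1  (C1 all integral)

β2 stroke at J2  (Se1: effort source, stroke at far end)
β3 stroke at Sf1  (source Sf1 imposes f)
β0 stroke at J2  (1-jn J2 has f-setter on 3)
β1 stroke at J1  (closing 0-jn rule on J1)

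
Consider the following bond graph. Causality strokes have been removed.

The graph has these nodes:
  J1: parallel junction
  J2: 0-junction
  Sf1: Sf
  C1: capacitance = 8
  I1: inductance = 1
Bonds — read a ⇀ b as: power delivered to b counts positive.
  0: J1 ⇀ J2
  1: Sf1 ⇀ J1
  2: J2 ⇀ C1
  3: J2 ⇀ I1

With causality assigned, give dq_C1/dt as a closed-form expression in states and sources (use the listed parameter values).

dq_C1/dt = F_Sf1 - p_I1

#1 |Sf1  (Sf1 (Sf) sets flow on bond)
#0 |J1  (J1 needs exactly one e-in)
#2 |J2  (C1 outputs effort q/C1)
#3 |I1  (0-jn J2 has e-setter on 2)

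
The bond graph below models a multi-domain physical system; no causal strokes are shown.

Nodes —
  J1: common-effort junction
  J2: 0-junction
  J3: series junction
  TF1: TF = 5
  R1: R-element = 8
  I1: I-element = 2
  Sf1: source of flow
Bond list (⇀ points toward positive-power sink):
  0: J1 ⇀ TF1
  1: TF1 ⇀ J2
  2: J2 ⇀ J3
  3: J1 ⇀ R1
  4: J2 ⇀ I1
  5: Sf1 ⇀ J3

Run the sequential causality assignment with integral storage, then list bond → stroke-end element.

b5 |Sf1  (Sf1 fixes flow; stroke at Sf1)
b2 |J3  (J3: bond 5 brought flow, rest push out)
b4 |I1  (prefer integral on I1)
b1 |J2  (J2: last free bond brings effort in)
b0 |TF1  (TF TF1: opposite of bond 1)
b3 |J1  (only one effort-in slot at J1)

β0 stroke at TF1
β1 stroke at J2
β2 stroke at J3
β3 stroke at J1
β4 stroke at I1
β5 stroke at Sf1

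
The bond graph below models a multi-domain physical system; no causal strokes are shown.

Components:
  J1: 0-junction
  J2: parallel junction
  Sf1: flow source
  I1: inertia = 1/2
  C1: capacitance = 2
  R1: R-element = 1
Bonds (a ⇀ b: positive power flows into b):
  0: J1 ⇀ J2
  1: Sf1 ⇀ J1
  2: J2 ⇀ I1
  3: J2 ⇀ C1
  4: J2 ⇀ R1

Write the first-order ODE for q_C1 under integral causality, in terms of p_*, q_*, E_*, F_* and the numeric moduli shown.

β1 |Sf1  (Sf1 fixes flow; stroke at Sf1)
β0 |J1  (closing 0-jn rule on J1)
β2 |I1  (I1 integral (f out))
β3 |J2  (C1 outputs effort q/C1)
β4 |R1  (J2: bond 3 brought effort, rest push out)

dq_C1/dt = F_Sf1 - 2*p_I1 - q_C1/2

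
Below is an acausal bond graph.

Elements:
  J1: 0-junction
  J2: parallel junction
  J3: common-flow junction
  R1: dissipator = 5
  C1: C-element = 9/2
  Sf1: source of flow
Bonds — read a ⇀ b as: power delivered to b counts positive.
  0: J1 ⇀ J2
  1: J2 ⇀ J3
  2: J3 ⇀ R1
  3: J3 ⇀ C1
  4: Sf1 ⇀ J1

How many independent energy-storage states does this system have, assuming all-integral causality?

1  (C1 all integral)

bond 4 stroke→Sf1  (Sf1 fixes flow; stroke at Sf1)
bond 0 stroke→J1  (J1: last free bond brings effort in)
bond 1 stroke→J2  (only one effort-in slot at J2)
bond 2 stroke→J3  (J3 flow already set via bond 1)
bond 3 stroke→J3  (1-jn J3 has f-setter on 1)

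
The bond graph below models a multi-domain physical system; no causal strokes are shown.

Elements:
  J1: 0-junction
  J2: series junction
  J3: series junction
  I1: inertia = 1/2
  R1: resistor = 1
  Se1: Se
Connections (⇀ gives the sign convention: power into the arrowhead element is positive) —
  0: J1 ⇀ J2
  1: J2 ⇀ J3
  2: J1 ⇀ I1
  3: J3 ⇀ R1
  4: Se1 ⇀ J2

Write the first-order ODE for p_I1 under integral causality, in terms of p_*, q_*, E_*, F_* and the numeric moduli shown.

β4 |J2  (Se1: effort source, stroke at far end)
β2 |I1  (prefer integral on I1)
β0 |J1  (J1: last free bond brings effort in)
β1 |J2  (1-jn J2 has f-setter on 0)
β3 |J3  (J3: bond 1 brought flow, rest push out)

dp_I1/dt = -E_Se1 - 2*p_I1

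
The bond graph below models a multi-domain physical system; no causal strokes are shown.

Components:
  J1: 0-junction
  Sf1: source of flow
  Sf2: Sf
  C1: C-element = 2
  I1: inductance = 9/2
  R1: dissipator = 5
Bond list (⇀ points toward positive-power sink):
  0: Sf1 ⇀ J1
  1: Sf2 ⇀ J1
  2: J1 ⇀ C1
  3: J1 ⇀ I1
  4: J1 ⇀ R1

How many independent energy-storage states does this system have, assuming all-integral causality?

2  (C1, I1 all integral)

β0 →Sf1  (Sf1: flow source, stroke at near end)
β1 →Sf2  (Sf2: flow source, stroke at near end)
β2 →J1  (C1: C, integral causality)
β3 →I1  (common-e at J1 fixed by 2)
β4 →R1  (0-jn J1 has e-setter on 2)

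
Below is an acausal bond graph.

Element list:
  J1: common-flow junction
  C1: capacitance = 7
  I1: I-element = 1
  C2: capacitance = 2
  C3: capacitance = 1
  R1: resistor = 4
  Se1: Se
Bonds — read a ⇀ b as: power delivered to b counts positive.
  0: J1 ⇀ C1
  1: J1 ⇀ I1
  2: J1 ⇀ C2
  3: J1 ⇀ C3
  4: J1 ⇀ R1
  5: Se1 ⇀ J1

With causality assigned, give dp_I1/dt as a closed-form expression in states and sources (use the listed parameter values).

b5 |J1  (Se1 (Se) sets effort on bond)
b0 |J1  (C1: C, integral causality)
b1 |I1  (I1 outputs flow p/I1)
b2 |J1  (J1 flow already set via bond 1)
b3 |J1  (1-jn J1 has f-setter on 1)
b4 |J1  (1-jn J1 has f-setter on 1)

dp_I1/dt = E_Se1 - 4*p_I1 - q_C1/7 - q_C2/2 - q_C3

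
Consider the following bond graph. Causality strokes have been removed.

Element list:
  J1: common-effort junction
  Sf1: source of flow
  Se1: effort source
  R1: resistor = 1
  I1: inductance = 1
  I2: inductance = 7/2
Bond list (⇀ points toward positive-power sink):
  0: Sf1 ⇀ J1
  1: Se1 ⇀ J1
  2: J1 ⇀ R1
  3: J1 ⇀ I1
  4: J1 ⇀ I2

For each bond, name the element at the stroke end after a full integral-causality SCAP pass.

b0 stroke at Sf1  (Sf1: flow source, stroke at near end)
b1 stroke at J1  (source Se1 imposes e)
b2 stroke at R1  (J1 effort already set via bond 1)
b3 stroke at I1  (J1: bond 1 brought effort, rest push out)
b4 stroke at I2  (common-e at J1 fixed by 1)

#0 stroke at Sf1
#1 stroke at J1
#2 stroke at R1
#3 stroke at I1
#4 stroke at I2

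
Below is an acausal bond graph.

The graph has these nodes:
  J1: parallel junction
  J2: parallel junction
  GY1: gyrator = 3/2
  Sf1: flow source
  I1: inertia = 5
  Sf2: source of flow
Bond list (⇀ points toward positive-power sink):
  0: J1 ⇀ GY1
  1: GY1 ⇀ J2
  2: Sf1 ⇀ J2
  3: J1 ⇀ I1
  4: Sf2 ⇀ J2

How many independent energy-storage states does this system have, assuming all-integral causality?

1  (I1 all integral)

b2 →Sf1  (Sf1 fixes flow; stroke at Sf1)
b4 →Sf2  (Sf2: flow source, stroke at near end)
b1 →J2  (J2 needs exactly one e-in)
b0 →J1  (GY GY1: same side as bond 1)
b3 →I1  (0-jn J1 has e-setter on 0)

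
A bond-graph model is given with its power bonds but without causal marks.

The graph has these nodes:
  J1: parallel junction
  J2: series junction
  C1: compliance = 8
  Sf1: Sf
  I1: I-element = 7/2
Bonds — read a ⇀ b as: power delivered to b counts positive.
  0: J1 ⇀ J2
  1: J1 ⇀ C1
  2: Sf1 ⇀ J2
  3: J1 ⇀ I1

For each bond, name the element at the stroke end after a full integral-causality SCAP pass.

#0 →J2
#1 →J1
#2 →Sf1
#3 →I1

b2 →Sf1  (source Sf1 imposes f)
b0 →J2  (J2 flow already set via bond 2)
b1 →J1  (C1 outputs effort q/C1)
b3 →I1  (J1 effort already set via bond 1)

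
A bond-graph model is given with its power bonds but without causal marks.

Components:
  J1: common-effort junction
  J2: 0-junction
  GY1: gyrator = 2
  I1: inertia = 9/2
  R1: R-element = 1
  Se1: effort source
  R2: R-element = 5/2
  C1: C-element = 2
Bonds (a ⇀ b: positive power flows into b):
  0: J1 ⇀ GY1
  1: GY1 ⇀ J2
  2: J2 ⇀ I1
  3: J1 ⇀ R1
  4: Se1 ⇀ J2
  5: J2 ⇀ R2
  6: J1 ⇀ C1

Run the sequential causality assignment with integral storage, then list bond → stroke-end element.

β4 stroke at J2  (source Se1 imposes e)
β1 stroke at GY1  (0-jn J2 has e-setter on 4)
β2 stroke at I1  (0-jn J2 has e-setter on 4)
β5 stroke at R2  (J2: bond 4 brought effort, rest push out)
β0 stroke at GY1  (GY1 both-in/both-out from 1)
β6 stroke at J1  (C1 integral (e out))
β3 stroke at R1  (0-jn J1 has e-setter on 6)

bond 0 →GY1
bond 1 →GY1
bond 2 →I1
bond 3 →R1
bond 4 →J2
bond 5 →R2
bond 6 →J1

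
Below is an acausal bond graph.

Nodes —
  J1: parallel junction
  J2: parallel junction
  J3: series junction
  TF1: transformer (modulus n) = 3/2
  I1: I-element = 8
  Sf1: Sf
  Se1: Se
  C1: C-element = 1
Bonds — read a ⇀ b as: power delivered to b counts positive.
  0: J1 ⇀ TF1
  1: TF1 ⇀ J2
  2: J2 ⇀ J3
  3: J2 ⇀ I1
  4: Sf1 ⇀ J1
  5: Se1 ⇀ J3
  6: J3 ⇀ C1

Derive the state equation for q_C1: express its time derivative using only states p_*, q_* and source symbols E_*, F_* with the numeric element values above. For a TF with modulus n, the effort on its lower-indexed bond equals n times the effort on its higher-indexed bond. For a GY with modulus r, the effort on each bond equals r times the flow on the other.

bond 4 |Sf1  (Sf1 (Sf) sets flow on bond)
bond 5 |J3  (Se1 (Se) sets effort on bond)
bond 0 |J1  (J1 needs exactly one e-in)
bond 1 |TF1  (through TF1, causality passes straight; one stroke at TF1)
bond 3 |I1  (I1: I, integral causality)
bond 2 |J2  (J2 needs exactly one e-in)
bond 6 |J3  (common-f at J3 fixed by 2)

dq_C1/dt = 3*F_Sf1/2 - p_I1/8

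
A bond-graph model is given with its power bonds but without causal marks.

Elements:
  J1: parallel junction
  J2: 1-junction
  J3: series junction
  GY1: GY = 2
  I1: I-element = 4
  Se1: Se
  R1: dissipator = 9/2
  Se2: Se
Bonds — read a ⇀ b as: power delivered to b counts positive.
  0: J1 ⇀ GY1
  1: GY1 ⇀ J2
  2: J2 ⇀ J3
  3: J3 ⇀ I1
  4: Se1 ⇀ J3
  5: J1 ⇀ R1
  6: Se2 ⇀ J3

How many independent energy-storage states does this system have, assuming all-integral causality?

#4 stroke→J3  (source Se1 imposes e)
#6 stroke→J3  (source Se2 imposes e)
#3 stroke→I1  (prefer integral on I1)
#2 stroke→J3  (J3: bond 3 brought flow, rest push out)
#1 stroke→J2  (common-f at J2 fixed by 2)
#0 stroke→J1  (GY1 both-in/both-out from 1)
#5 stroke→R1  (common-e at J1 fixed by 0)

1  (I1 all integral)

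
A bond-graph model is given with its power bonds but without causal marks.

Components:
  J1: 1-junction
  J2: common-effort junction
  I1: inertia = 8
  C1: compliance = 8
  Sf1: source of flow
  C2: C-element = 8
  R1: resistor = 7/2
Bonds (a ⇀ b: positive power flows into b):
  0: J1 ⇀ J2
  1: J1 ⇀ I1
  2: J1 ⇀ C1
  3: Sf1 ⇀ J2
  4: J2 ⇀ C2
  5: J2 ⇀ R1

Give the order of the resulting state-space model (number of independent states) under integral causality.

3  (C1, C2, I1 all integral)

#3 |Sf1  (source Sf1 imposes f)
#1 |I1  (prefer integral on I1)
#0 |J1  (1-jn J1 has f-setter on 1)
#2 |J1  (J1: bond 1 brought flow, rest push out)
#4 |J2  (C2: C, integral causality)
#5 |R1  (J2: bond 4 brought effort, rest push out)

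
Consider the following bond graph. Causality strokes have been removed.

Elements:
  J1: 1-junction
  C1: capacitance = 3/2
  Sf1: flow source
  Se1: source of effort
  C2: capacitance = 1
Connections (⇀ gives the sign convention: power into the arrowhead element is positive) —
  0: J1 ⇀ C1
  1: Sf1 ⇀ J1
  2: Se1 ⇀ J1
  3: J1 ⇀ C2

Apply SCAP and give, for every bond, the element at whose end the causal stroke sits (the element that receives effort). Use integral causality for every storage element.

#1 →Sf1  (source Sf1 imposes f)
#2 →J1  (source Se1 imposes e)
#0 →J1  (J1 flow already set via bond 1)
#3 →J1  (J1 flow already set via bond 1)

#0 stroke at J1
#1 stroke at Sf1
#2 stroke at J1
#3 stroke at J1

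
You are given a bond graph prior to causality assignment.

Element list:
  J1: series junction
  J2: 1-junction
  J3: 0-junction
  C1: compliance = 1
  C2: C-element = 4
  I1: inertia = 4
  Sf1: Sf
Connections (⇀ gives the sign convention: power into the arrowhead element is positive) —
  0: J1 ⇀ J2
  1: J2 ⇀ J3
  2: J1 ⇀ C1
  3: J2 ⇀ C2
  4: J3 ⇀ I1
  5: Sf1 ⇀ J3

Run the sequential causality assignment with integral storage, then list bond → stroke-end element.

β5 |Sf1  (Sf1 (Sf) sets flow on bond)
β2 |J1  (C1 outputs effort q/C1)
β0 |J2  (only one flow-in slot at J1)
β3 |J2  (prefer integral on C2)
β1 |J3  (J2: last free bond brings flow in)
β4 |I1  (J3 effort already set via bond 1)

bond 0 →J2
bond 1 →J3
bond 2 →J1
bond 3 →J2
bond 4 →I1
bond 5 →Sf1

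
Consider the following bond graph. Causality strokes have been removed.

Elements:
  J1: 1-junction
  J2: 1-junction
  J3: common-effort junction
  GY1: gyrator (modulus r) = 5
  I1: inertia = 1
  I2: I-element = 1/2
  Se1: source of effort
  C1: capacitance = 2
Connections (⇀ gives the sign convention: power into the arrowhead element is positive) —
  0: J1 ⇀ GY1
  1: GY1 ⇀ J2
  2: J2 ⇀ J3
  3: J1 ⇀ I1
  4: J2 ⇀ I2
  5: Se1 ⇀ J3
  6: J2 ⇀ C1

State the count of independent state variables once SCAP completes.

3  (C1, I1, I2 all integral)

b5 →J3  (Se1 fixes effort; stroke away)
b2 →J2  (J3 effort already set via bond 5)
b3 →I1  (I1: I, integral causality)
b0 →J1  (J1 flow already set via bond 3)
b1 →J2  (through GY1, causality inverts; strokes same side of GY1)
b4 →I2  (I2 integral (f out))
b6 →J2  (1-jn J2 has f-setter on 4)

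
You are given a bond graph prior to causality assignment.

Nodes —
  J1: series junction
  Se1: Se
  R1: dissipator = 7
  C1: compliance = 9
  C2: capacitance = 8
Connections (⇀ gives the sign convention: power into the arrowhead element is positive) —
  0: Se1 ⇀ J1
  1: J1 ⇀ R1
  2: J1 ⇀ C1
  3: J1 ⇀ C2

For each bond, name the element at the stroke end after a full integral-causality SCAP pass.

β0 →J1
β1 →R1
β2 →J1
β3 →J1

β0 stroke at J1  (source Se1 imposes e)
β2 stroke at J1  (C1: C, integral causality)
β3 stroke at J1  (C2 outputs effort q/C2)
β1 stroke at R1  (closing 1-jn rule on J1)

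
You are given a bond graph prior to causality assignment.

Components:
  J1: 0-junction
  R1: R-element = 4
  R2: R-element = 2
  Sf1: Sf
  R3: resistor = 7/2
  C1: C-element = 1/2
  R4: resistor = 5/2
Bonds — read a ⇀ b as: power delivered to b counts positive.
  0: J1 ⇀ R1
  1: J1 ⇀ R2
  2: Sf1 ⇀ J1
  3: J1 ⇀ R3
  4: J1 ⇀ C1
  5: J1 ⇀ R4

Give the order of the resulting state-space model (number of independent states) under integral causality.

1  (C1 all integral)

bond 2 →Sf1  (Sf1 fixes flow; stroke at Sf1)
bond 4 →J1  (C1 outputs effort q/C1)
bond 0 →R1  (common-e at J1 fixed by 4)
bond 1 →R2  (J1 effort already set via bond 4)
bond 3 →R3  (common-e at J1 fixed by 4)
bond 5 →R4  (J1 effort already set via bond 4)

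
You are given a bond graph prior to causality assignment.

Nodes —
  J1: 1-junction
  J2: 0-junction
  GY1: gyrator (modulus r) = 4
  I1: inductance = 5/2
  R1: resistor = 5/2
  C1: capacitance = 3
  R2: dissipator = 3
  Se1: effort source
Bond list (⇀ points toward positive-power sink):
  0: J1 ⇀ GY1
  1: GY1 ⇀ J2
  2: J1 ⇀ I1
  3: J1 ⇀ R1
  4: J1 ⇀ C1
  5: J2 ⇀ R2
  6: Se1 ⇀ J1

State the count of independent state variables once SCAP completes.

#6 →J1  (Se1 fixes effort; stroke away)
#2 →I1  (I1: I, integral causality)
#0 →J1  (J1: bond 2 brought flow, rest push out)
#3 →J1  (common-f at J1 fixed by 2)
#4 →J1  (J1 flow already set via bond 2)
#1 →J2  (GY1: gyrator matches bond 0)
#5 →R2  (J2: bond 1 brought effort, rest push out)

2  (C1, I1 all integral)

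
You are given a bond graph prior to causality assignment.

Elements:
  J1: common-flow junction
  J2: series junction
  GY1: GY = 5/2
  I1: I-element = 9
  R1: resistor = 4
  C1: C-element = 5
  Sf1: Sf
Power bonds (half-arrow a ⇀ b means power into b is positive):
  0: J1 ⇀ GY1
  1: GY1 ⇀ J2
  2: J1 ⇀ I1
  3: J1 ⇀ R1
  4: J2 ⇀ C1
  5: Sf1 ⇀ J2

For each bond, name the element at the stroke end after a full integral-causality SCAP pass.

bond 0 stroke→J1
bond 1 stroke→J2
bond 2 stroke→I1
bond 3 stroke→J1
bond 4 stroke→J2
bond 5 stroke→Sf1

b5 stroke→Sf1  (Sf1: flow source, stroke at near end)
b1 stroke→J2  (common-f at J2 fixed by 5)
b4 stroke→J2  (J2: bond 5 brought flow, rest push out)
b0 stroke→J1  (GY1: gyrator matches bond 1)
b2 stroke→I1  (I1 integral (f out))
b3 stroke→J1  (J1: bond 2 brought flow, rest push out)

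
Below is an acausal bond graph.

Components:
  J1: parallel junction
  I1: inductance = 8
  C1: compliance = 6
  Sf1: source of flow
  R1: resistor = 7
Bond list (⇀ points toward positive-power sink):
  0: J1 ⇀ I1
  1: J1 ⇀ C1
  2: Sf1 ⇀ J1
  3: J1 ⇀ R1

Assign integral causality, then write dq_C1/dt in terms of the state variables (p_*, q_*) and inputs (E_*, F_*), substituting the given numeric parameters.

β2 stroke→Sf1  (Sf1 fixes flow; stroke at Sf1)
β0 stroke→I1  (I1: I, integral causality)
β1 stroke→J1  (prefer integral on C1)
β3 stroke→R1  (J1 effort already set via bond 1)

dq_C1/dt = F_Sf1 - p_I1/8 - q_C1/42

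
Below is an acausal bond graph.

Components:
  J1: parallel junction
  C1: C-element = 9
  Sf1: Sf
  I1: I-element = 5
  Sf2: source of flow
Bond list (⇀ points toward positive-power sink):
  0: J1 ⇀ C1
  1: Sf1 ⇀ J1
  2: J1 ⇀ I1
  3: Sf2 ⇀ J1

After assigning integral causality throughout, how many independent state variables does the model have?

#1 stroke at Sf1  (Sf1: flow source, stroke at near end)
#3 stroke at Sf2  (source Sf2 imposes f)
#0 stroke at J1  (C1: C, integral causality)
#2 stroke at I1  (common-e at J1 fixed by 0)

2  (C1, I1 all integral)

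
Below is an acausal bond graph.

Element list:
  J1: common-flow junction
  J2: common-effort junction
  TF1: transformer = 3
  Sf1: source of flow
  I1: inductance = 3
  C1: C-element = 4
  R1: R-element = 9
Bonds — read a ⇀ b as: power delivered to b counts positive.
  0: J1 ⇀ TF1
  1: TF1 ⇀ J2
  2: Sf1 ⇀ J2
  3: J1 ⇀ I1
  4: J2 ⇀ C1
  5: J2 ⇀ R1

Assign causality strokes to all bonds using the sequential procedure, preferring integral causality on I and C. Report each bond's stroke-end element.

#0 stroke at J1
#1 stroke at TF1
#2 stroke at Sf1
#3 stroke at I1
#4 stroke at J2
#5 stroke at R1

b2 stroke at Sf1  (Sf1 fixes flow; stroke at Sf1)
b3 stroke at I1  (prefer integral on I1)
b0 stroke at J1  (J1: bond 3 brought flow, rest push out)
b1 stroke at TF1  (TF TF1: opposite of bond 0)
b4 stroke at J2  (prefer integral on C1)
b5 stroke at R1  (0-jn J2 has e-setter on 4)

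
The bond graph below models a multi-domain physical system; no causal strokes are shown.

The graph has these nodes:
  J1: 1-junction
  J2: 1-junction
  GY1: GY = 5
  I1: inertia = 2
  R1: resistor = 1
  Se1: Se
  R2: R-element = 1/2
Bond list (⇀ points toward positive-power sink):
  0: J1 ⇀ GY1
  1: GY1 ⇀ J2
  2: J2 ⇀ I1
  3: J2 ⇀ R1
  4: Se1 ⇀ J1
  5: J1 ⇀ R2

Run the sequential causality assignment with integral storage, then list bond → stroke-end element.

b4 →J1  (Se1 fixes effort; stroke away)
b2 →I1  (I1: I, integral causality)
b1 →J2  (J2: bond 2 brought flow, rest push out)
b3 →J2  (common-f at J2 fixed by 2)
b0 →J1  (GY1 both-in/both-out from 1)
b5 →R2  (only one flow-in slot at J1)

β0 stroke→J1
β1 stroke→J2
β2 stroke→I1
β3 stroke→J2
β4 stroke→J1
β5 stroke→R2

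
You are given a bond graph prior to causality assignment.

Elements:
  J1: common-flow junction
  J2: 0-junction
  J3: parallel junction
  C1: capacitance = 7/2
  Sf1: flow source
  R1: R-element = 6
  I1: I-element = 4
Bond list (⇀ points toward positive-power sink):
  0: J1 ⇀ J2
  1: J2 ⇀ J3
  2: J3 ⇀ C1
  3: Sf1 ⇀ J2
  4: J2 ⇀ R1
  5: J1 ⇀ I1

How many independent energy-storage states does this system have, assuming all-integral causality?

β3 stroke at Sf1  (Sf1 (Sf) sets flow on bond)
β2 stroke at J3  (prefer integral on C1)
β1 stroke at J2  (common-e at J3 fixed by 2)
β0 stroke at J1  (J2: bond 1 brought effort, rest push out)
β4 stroke at R1  (0-jn J2 has e-setter on 1)
β5 stroke at I1  (J1 needs exactly one f-in)

2  (C1, I1 all integral)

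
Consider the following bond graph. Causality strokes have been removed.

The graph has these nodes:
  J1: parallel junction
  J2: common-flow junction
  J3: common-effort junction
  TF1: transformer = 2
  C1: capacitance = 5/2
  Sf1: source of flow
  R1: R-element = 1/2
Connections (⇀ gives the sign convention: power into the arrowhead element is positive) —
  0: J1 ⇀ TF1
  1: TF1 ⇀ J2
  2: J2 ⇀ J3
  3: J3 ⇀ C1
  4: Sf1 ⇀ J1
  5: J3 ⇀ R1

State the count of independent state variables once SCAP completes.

β4 stroke→Sf1  (Sf1 (Sf) sets flow on bond)
β0 stroke→J1  (J1: last free bond brings effort in)
β1 stroke→TF1  (through TF1, causality passes straight; one stroke at TF1)
β2 stroke→J2  (common-f at J2 fixed by 1)
β3 stroke→J3  (C1 integral (e out))
β5 stroke→R1  (J3: bond 3 brought effort, rest push out)

1  (C1 all integral)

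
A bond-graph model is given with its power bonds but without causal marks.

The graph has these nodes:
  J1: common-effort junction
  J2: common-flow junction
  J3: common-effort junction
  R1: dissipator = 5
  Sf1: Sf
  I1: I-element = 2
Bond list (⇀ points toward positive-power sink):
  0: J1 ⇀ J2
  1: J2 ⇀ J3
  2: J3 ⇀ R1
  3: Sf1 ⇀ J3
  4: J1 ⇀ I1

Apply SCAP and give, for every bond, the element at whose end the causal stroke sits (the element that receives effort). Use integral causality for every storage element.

β3 stroke at Sf1  (Sf1 (Sf) sets flow on bond)
β4 stroke at I1  (I1 outputs flow p/I1)
β0 stroke at J1  (J1 needs exactly one e-in)
β1 stroke at J2  (common-f at J2 fixed by 0)
β2 stroke at J3  (only one effort-in slot at J3)

β0 stroke at J1
β1 stroke at J2
β2 stroke at J3
β3 stroke at Sf1
β4 stroke at I1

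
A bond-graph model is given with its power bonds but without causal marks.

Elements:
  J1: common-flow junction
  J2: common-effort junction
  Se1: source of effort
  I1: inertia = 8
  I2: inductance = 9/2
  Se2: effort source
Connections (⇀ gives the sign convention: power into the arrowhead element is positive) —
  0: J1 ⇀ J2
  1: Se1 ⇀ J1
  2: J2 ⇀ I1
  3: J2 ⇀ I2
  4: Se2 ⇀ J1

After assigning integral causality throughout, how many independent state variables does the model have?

bond 1 |J1  (source Se1 imposes e)
bond 4 |J1  (Se2: effort source, stroke at far end)
bond 0 |J2  (J1: last free bond brings flow in)
bond 2 |I1  (0-jn J2 has e-setter on 0)
bond 3 |I2  (common-e at J2 fixed by 0)

2  (I1, I2 all integral)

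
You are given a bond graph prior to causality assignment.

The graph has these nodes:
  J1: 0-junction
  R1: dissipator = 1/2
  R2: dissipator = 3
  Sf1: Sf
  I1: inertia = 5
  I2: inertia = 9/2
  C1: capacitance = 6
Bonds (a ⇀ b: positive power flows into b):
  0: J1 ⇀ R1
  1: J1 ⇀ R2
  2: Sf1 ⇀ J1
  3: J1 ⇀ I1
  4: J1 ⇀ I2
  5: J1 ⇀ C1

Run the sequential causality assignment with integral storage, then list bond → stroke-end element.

#0 stroke→R1
#1 stroke→R2
#2 stroke→Sf1
#3 stroke→I1
#4 stroke→I2
#5 stroke→J1

β2 →Sf1  (Sf1: flow source, stroke at near end)
β3 →I1  (I1 outputs flow p/I1)
β4 →I2  (I2 outputs flow p/I2)
β5 →J1  (C1 outputs effort q/C1)
β0 →R1  (0-jn J1 has e-setter on 5)
β1 →R2  (0-jn J1 has e-setter on 5)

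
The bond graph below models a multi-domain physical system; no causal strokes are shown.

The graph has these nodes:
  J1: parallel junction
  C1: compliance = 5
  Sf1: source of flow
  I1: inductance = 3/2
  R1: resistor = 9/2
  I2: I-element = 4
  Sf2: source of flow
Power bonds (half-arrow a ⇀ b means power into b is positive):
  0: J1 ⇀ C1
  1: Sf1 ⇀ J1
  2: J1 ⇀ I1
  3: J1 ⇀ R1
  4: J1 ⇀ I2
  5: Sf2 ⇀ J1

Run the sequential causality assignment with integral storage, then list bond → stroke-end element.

β0 stroke at J1
β1 stroke at Sf1
β2 stroke at I1
β3 stroke at R1
β4 stroke at I2
β5 stroke at Sf2

b1 →Sf1  (Sf1 (Sf) sets flow on bond)
b5 →Sf2  (Sf2: flow source, stroke at near end)
b0 →J1  (prefer integral on C1)
b2 →I1  (J1 effort already set via bond 0)
b3 →R1  (0-jn J1 has e-setter on 0)
b4 →I2  (J1 effort already set via bond 0)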